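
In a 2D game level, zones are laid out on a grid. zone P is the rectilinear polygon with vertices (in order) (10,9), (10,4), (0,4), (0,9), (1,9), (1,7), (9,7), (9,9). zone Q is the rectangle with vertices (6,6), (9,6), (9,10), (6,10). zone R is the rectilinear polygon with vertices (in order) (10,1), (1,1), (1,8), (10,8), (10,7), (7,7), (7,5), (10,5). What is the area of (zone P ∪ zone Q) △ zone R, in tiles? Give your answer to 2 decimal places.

50.00

|zone P ∪ zone Q| = 43.
|(zone P ∪ zone Q) ∩ zone R| = 25.
|(zone P ∪ zone Q) △ zone R| = 43 + 57 − 50 = 50.00.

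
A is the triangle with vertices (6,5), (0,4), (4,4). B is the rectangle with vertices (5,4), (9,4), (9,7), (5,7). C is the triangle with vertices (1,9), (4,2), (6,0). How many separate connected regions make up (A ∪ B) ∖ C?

2

(A ∪ B) ∖ C splits into 2 disjoint pieces (area 12.7448, area 0.7683).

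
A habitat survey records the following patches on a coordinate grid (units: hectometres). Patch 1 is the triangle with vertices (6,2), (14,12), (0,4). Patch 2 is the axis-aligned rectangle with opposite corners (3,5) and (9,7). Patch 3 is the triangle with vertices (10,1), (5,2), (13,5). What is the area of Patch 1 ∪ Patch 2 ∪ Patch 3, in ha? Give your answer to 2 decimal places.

By inclusion–exclusion:
Individual areas: |Patch 1| = 38, |Patch 2| = 12, |Patch 3| = 11.5.
|Patch 1∩Patch 2| = 10.3286.
|Patch 1∩Patch 3| = 0.1796.
|Patch 2∩Patch 3| = 0.
|Patch 1∩Patch 2∩Patch 3| = 0.
|Patch 1 ∪ Patch 2 ∪ Patch 3| = 61.5 − 10.5082 + 0 = 50.99.

50.99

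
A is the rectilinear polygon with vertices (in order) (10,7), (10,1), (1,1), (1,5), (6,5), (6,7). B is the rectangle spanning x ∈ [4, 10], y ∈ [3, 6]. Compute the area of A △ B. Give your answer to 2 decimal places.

30.00

|A| = 44, |B| = 18, |A∩B| = 16.
|A △ B| = |A| + |B| − 2·|A∩B| = 44 + 18 − 32 = 30.00.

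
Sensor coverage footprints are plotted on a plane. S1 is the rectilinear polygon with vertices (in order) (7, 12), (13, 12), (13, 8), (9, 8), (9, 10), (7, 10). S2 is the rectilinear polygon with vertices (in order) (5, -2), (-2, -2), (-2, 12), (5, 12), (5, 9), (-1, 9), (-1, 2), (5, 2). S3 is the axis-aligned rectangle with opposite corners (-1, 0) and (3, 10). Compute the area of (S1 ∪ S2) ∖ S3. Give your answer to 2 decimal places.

64.00

|S1 ∪ S2| = 76.
|(S1 ∪ S2) ∩ S3| = 12.
|(S1 ∪ S2) ∖ S3| = 76 − 12 = 64.00.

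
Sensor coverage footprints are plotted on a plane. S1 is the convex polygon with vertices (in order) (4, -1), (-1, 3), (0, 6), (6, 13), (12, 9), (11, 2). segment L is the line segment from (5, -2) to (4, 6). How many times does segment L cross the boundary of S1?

The segment meets the boundary at (4.831,-0.644).

1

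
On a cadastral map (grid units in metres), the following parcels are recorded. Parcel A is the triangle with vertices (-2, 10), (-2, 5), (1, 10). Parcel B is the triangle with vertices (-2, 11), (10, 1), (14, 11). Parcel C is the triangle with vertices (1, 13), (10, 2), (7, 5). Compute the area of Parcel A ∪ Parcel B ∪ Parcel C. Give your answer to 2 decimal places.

By inclusion–exclusion:
Individual areas: |Parcel A| = 7.5, |Parcel B| = 80, |Parcel C| = 3.
|Parcel A∩Parcel B| = 0.9.
|Parcel A∩Parcel C| = 0.
|Parcel B∩Parcel C| = 2.8636.
|Parcel A∩Parcel B∩Parcel C| = 0.
|Parcel A ∪ Parcel B ∪ Parcel C| = 90.5 − 3.7636 + 0 = 86.74.

86.74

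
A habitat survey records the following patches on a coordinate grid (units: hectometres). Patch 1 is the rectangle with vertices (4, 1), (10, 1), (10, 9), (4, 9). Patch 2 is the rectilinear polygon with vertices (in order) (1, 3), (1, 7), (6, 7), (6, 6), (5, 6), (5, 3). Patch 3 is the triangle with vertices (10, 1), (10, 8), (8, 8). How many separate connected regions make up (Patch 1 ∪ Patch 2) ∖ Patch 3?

1

(Patch 1 ∪ Patch 2) ∖ Patch 3 is a single connected region.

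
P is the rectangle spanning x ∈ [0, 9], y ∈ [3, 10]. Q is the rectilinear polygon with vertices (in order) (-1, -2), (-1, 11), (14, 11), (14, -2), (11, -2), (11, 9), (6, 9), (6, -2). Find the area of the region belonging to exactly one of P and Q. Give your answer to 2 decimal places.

113.00

|P| = 63, |Q| = 140, |P∩Q| = 45.
|P △ Q| = |P| + |Q| − 2·|P∩Q| = 63 + 140 − 90 = 113.00.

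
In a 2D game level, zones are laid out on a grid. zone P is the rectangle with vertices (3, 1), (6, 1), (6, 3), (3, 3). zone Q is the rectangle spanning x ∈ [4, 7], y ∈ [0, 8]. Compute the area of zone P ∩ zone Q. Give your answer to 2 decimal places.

4.00

|zone P∩zone Q|: x∈[4,6], y∈[1,3] → 2·2 = 4.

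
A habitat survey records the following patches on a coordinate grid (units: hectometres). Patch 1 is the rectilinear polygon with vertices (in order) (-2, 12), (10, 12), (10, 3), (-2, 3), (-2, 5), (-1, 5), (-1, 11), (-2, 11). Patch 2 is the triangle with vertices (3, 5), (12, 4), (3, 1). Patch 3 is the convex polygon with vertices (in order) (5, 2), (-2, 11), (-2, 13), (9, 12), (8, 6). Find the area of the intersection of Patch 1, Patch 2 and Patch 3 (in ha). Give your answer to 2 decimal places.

The intersection is the polygon with vertices (4.222,3), (3,4.571), (3,5), (6.923,4.564), (5.75,3).
By the shoelace formula its area is 5.11.

5.11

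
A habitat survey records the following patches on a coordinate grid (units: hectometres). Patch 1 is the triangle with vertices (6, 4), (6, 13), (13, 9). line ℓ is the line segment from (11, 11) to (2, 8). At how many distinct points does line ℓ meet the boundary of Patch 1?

The segment meets the boundary at (6,9.333), (10.053,10.684).

2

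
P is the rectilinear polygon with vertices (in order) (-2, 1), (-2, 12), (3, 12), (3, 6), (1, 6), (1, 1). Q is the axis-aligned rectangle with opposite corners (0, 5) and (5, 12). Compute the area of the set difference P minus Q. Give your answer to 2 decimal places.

26.00

|P| = 45, |P∩Q| = 19.
|P ∖ Q| = |P| − |P∩Q| = 45 − 19 = 26.00.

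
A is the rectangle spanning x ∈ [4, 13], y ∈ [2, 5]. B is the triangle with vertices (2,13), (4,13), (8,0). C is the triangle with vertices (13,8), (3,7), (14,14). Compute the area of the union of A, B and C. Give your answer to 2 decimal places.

66.74

By inclusion–exclusion:
Individual areas: |A| = 27, |B| = 13, |C| = 29.5.
|A∩B| = 1.6154.
|A∩C| = 0.
|B∩C| = 1.1422.
|A∩B∩C| = 0.
|A ∪ B ∪ C| = 69.5 − 2.7576 + 0 = 66.74.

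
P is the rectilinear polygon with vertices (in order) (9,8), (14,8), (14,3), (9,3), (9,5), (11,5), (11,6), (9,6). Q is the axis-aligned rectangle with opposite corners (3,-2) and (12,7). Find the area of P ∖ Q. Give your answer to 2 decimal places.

|P| = 23, |P∩Q| = 10.
|P ∖ Q| = |P| − |P∩Q| = 23 − 10 = 13.00.

13.00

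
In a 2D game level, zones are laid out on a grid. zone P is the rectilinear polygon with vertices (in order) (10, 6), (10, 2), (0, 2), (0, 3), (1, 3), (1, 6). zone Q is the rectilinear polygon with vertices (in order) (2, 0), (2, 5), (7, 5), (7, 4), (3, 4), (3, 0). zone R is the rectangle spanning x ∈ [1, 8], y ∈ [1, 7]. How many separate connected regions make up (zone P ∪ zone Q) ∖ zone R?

(zone P ∪ zone Q) ∖ zone R splits into 3 disjoint pieces (area 8, area 1, area 1).

3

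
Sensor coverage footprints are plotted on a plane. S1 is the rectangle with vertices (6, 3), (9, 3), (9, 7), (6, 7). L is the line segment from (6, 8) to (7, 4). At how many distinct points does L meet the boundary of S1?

1

The segment meets the boundary at (6.25,7).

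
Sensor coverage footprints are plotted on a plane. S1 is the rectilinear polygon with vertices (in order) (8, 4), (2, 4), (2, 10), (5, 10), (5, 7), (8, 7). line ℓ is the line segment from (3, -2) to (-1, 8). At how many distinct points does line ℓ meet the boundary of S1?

0

The segment lies entirely outside S1 and never meets its boundary.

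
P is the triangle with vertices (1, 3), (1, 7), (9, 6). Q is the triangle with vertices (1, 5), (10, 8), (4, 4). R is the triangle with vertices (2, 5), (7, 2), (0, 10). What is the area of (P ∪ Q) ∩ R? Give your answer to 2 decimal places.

The region (P ∪ Q) ∩ R is the polygon with vertices (2.825,6.772), (4.859,4.447), (4.429,4.286), (4,4), (3.824,4.059), (3.667,4), (2,5), (1.21,6.974).
By the shoelace formula its area is 5.28.

5.28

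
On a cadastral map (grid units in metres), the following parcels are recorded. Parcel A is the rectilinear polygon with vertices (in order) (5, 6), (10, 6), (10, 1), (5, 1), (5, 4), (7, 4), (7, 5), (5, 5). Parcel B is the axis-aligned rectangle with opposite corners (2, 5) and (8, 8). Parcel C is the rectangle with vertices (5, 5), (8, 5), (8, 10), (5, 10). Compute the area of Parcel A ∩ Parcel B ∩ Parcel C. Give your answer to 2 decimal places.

3.00

The intersection is the polygon with vertices (8,5), (7,5), (5,5), (5,6), (8,6).
By the shoelace formula its area is 3.00.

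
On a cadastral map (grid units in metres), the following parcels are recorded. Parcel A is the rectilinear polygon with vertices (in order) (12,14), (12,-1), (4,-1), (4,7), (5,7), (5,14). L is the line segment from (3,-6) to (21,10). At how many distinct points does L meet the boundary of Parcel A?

2

The segment meets the boundary at (12,2), (8.625,-1).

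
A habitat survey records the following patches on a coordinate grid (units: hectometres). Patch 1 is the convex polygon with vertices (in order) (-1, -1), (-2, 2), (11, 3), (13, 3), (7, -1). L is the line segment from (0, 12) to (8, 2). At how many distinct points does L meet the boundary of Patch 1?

The segment meets the boundary at (7.42,2.725).

1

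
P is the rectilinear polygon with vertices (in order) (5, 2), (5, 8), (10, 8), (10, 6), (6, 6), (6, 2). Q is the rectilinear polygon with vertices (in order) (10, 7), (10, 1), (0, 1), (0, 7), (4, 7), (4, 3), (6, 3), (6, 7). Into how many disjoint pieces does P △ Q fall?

1

P △ Q is a single connected region.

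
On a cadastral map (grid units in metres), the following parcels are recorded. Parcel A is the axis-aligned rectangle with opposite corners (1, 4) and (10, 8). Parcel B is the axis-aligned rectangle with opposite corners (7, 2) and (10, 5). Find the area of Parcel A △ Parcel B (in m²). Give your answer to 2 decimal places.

39.00

|Parcel A∩Parcel B|: x∈[7,10], y∈[4,5] → 3·1 = 3.
|Parcel A △ Parcel B| = |Parcel A| + |Parcel B| − 2·|Parcel A∩Parcel B| = 36 + 9 − 6 = 39.00.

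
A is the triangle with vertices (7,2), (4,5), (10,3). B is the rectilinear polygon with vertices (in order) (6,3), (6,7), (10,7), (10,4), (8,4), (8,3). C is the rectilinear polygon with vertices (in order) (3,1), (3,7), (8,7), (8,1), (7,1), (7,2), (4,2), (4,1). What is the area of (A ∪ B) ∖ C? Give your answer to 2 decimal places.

|A ∪ B| = 18.
|(A ∪ B) ∩ C| = 10.6667.
|(A ∪ B) ∖ C| = 18 − 10.6667 = 7.33.

7.33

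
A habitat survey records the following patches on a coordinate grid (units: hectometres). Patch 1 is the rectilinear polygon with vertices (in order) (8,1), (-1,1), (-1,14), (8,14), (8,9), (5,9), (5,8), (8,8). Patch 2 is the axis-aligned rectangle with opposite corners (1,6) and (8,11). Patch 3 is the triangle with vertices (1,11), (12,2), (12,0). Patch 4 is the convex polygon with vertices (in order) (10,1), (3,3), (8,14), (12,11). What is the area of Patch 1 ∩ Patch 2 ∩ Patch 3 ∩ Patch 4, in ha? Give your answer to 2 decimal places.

The intersection is the polygon with vertices (4.875,7.125), (5.108,7.639), (7.111,6), (6,6).
By the shoelace formula its area is 1.33.

1.33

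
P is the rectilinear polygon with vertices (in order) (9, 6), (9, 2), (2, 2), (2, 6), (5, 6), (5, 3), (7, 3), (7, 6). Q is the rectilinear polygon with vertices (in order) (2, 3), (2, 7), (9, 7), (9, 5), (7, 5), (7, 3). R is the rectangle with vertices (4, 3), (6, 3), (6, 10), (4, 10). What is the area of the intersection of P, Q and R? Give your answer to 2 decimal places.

3.00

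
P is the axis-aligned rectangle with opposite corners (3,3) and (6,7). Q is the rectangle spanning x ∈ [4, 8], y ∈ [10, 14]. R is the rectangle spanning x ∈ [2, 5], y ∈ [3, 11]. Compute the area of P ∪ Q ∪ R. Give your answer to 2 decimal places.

By inclusion–exclusion:
Individual areas: |P| = 12, |Q| = 16, |R| = 24.
|P∩Q| = 0 (no overlap).
|P∩R|: x∈[3,5], y∈[3,7] → 2·4 = 8.
|Q∩R|: x∈[4,5], y∈[10,11] → 1·1 = 1.
|P∩Q∩R| = 0.
|P ∪ Q ∪ R| = 52 − 9 + 0 = 43.00.

43.00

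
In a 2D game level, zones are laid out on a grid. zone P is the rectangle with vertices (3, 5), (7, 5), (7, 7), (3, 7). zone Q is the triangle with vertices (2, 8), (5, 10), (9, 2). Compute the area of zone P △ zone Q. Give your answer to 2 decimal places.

|zone P| = 8, |zone Q| = 16, |zone P∩zone Q| = 5.0833.
|zone P △ zone Q| = |zone P| + |zone Q| − 2·|zone P∩zone Q| = 8 + 16 − 10.1667 = 13.83.

13.83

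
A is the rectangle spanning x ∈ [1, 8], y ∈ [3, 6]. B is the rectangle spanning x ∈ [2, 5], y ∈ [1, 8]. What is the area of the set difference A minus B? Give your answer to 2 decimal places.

12.00

|A∩B|: x∈[2,5], y∈[3,6] → 3·3 = 9.
|A| = 21.
|A ∖ B| = |A| − |A∩B| = 21 − 9 = 12.00.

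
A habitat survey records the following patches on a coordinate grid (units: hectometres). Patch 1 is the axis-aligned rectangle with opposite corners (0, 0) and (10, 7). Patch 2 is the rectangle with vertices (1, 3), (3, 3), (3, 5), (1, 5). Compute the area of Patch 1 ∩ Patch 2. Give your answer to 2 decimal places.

|Patch 1∩Patch 2|: x∈[1,3], y∈[3,5] → 2·2 = 4.

4.00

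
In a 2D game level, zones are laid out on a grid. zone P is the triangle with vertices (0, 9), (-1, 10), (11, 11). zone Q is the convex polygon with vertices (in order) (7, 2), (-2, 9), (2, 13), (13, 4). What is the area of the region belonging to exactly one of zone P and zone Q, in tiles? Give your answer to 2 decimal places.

|zone P| = 6.5, |zone Q| = 70, |zone P∩zone Q| = 4.9286.
|zone P △ zone Q| = |zone P| + |zone Q| − 2·|zone P∩zone Q| = 6.5 + 70 − 9.8572 = 66.64.

66.64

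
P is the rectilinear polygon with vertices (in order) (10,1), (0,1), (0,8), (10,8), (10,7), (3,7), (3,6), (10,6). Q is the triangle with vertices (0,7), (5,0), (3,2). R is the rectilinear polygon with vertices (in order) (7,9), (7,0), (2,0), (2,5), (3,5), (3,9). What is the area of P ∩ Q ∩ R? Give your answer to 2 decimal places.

1.32

The intersection is the polygon with vertices (3,2), (2,3.667), (2,4.2), (4.286,1), (4,1).
By the shoelace formula its area is 1.32.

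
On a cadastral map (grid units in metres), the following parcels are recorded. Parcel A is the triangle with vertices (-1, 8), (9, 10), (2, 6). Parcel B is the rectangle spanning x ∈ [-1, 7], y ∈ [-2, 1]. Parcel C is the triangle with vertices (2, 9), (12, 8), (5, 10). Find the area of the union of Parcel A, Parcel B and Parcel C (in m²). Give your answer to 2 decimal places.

By inclusion–exclusion:
Individual areas: |Parcel A| = 13, |Parcel B| = 24, |Parcel C| = 6.5.
|Parcel A∩Parcel B| = 0.
|Parcel A∩Parcel C| = 2.0819.
|Parcel B∩Parcel C| = 0.
|Parcel A∩Parcel B∩Parcel C| = 0.
|Parcel A ∪ Parcel B ∪ Parcel C| = 43.5 − 2.0819 + 0 = 41.42.

41.42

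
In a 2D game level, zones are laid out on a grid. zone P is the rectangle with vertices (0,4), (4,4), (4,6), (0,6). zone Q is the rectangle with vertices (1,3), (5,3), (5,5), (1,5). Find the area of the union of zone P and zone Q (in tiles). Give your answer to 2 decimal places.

By inclusion–exclusion:
Individual areas: |zone P| = 8, |zone Q| = 8.
|zone P∩zone Q|: x∈[1,4], y∈[4,5] → 3·1 = 3.
|zone P ∪ zone Q| = 16 − 3 = 13.00.

13.00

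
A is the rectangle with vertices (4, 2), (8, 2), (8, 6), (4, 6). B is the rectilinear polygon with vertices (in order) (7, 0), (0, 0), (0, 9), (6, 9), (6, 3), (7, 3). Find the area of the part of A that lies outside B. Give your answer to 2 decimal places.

7.00

|A| = 16, |A∩B| = 9.
|A ∖ B| = |A| − |A∩B| = 16 − 9 = 7.00.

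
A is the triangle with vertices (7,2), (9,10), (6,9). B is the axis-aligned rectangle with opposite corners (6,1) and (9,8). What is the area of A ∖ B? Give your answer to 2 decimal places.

|A| = 11, |A∩B| = 7.0714.
|A ∖ B| = |A| − |A∩B| = 11 − 7.0714 = 3.93.

3.93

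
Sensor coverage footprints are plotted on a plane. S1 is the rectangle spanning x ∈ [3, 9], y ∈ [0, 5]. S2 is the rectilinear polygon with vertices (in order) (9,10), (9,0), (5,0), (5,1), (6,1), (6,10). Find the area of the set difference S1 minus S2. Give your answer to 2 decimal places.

|S1| = 30, |S1∩S2| = 16.
|S1 ∖ S2| = |S1| − |S1∩S2| = 30 − 16 = 14.00.

14.00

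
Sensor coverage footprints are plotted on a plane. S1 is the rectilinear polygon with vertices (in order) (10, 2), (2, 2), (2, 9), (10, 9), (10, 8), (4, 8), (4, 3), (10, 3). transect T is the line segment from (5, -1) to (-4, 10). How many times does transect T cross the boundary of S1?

2

The segment meets the boundary at (2,2.667), (2.545,2).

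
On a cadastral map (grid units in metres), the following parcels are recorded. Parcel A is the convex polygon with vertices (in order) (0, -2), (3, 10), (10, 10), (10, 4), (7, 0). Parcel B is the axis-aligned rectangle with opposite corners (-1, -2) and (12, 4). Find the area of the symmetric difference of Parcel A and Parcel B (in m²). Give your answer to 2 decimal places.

|Parcel A| = 83, |Parcel B| = 78, |Parcel A∩Parcel B| = 36.5.
|Parcel A △ Parcel B| = |Parcel A| + |Parcel B| − 2·|Parcel A∩Parcel B| = 83 + 78 − 73 = 88.00.

88.00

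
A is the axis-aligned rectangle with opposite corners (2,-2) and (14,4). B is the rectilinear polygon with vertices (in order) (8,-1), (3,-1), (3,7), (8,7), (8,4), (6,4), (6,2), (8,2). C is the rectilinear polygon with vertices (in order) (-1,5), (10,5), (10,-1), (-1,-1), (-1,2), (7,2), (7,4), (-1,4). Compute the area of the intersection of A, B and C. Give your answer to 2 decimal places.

15.00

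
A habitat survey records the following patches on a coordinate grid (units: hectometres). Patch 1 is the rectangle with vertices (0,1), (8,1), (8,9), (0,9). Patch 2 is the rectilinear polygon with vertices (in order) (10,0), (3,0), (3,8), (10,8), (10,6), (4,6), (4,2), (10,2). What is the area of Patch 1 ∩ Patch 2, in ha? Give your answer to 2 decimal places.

19.00

The intersection is the polygon with vertices (8,1), (3,1), (3,8), (8,8), (8,6), (4,6), (4,2), (8,2).
By the shoelace formula its area is 19.00.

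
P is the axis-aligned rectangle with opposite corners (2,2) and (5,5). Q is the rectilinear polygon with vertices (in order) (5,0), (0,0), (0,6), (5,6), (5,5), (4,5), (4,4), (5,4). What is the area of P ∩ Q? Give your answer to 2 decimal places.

8.00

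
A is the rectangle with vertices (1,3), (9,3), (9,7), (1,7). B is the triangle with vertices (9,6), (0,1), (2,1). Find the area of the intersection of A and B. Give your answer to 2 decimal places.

The intersection is the polygon with vertices (3.6,3), (9,6), (4.8,3).
By the shoelace formula its area is 1.80.

1.80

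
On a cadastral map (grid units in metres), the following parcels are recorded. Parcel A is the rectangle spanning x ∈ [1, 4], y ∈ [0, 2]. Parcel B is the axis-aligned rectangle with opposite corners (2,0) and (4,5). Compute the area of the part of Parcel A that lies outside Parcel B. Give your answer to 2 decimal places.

|Parcel A∩Parcel B|: x∈[2,4], y∈[0,2] → 2·2 = 4.
|Parcel A| = 6.
|Parcel A ∖ Parcel B| = |Parcel A| − |Parcel A∩Parcel B| = 6 − 4 = 2.00.

2.00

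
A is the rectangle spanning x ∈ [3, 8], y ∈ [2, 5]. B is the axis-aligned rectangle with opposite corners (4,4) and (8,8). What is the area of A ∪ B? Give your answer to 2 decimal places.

By inclusion–exclusion:
Individual areas: |A| = 15, |B| = 16.
|A∩B|: x∈[4,8], y∈[4,5] → 4·1 = 4.
|A ∪ B| = 31 − 4 = 27.00.

27.00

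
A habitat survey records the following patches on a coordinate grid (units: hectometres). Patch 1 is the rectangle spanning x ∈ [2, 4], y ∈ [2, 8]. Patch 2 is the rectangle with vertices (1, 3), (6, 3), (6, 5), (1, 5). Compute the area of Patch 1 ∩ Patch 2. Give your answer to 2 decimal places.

4.00

|Patch 1∩Patch 2|: x∈[2,4], y∈[3,5] → 2·2 = 4.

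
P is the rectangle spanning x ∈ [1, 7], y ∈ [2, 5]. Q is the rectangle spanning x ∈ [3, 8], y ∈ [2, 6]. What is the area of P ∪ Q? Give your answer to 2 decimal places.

26.00

By inclusion–exclusion:
Individual areas: |P| = 18, |Q| = 20.
|P∩Q|: x∈[3,7], y∈[2,5] → 4·3 = 12.
|P ∪ Q| = 38 − 12 = 26.00.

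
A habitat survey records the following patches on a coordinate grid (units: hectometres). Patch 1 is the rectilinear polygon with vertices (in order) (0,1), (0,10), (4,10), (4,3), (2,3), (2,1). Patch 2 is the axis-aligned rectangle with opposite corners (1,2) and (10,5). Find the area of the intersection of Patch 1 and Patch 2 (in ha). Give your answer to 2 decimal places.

The intersection is the polygon with vertices (4,3), (2,3), (2,2), (1,2), (1,5), (4,5).
By the shoelace formula its area is 7.00.

7.00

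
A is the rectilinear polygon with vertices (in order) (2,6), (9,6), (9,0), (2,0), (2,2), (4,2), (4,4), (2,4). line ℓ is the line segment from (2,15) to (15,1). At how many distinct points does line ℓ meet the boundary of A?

The segment lies entirely outside A and never meets its boundary.

0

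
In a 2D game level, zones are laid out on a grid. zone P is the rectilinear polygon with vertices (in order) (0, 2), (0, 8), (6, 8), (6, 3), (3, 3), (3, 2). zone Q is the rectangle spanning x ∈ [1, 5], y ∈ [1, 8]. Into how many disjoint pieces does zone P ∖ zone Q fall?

zone P ∖ zone Q splits into 2 disjoint pieces (area 6, area 5).

2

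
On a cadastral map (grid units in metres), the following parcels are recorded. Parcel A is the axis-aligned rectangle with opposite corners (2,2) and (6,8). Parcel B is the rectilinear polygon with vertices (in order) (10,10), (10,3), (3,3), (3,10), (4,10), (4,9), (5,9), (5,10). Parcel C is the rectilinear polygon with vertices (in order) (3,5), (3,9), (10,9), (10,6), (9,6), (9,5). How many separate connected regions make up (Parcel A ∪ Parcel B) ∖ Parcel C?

(Parcel A ∪ Parcel B) ∖ Parcel C splits into 3 disjoint pieces (area 24, area 1, area 5).

3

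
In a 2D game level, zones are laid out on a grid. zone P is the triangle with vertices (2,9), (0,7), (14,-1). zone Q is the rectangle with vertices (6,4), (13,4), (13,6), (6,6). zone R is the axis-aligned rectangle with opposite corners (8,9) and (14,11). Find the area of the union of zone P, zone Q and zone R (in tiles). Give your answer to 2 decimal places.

46.33

By inclusion–exclusion:
Individual areas: |zone P| = 22, |zone Q| = 14, |zone R| = 12.
|zone P∩zone Q| = 1.6667.
|zone P∩zone R| = 0.
|zone Q∩zone R| = 0 (no overlap).
|zone P∩zone Q∩zone R| = 0.
|zone P ∪ zone Q ∪ zone R| = 48 − 1.6667 + 0 = 46.33.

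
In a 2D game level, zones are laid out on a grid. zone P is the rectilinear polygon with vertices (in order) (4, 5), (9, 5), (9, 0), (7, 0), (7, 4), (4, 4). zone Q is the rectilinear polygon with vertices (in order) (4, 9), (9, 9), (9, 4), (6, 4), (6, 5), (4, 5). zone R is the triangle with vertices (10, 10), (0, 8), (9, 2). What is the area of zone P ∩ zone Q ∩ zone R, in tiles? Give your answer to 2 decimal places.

3.00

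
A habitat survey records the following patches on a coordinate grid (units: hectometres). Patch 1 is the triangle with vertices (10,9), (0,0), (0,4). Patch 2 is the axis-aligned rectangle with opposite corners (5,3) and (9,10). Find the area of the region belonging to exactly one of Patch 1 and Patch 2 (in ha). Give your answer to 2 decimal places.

|Patch 1| = 20, |Patch 2| = 28, |Patch 1∩Patch 2| = 4.8.
|Patch 1 △ Patch 2| = |Patch 1| + |Patch 2| − 2·|Patch 1∩Patch 2| = 20 + 28 − 9.6 = 38.40.

38.40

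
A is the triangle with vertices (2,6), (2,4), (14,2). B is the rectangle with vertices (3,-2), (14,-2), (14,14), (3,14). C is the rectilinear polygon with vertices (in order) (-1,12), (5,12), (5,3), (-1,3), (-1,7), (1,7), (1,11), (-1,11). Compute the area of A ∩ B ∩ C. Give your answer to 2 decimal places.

3.33

The intersection is the polygon with vertices (3,5.667), (5,5), (5,3.5), (3,3.833).
By the shoelace formula its area is 3.33.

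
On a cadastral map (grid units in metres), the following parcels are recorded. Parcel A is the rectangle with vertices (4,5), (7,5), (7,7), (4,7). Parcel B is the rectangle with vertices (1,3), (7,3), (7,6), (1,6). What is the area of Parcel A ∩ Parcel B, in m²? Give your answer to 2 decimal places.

3.00

|Parcel A∩Parcel B|: x∈[4,7], y∈[5,6] → 3·1 = 3.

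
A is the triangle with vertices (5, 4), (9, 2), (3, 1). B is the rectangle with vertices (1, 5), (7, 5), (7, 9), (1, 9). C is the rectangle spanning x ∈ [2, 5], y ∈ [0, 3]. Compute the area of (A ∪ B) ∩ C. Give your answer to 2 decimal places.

The region (A ∪ B) ∩ C is the polygon with vertices (3,1), (4.333,3), (5,3), (5,1.333).
By the shoelace formula its area is 2.33.

2.33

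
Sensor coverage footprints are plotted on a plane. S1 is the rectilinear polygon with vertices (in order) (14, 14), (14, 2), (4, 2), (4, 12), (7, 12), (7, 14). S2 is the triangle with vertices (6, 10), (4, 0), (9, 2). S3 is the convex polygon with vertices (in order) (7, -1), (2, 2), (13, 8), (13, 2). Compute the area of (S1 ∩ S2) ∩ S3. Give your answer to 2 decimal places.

The region (S1 ∩ S2) ∩ S3 is the polygon with vertices (4.694,3.469), (7.811,5.17), (9,2), (4.4,2).
By the shoelace formula its area is 9.33.

9.33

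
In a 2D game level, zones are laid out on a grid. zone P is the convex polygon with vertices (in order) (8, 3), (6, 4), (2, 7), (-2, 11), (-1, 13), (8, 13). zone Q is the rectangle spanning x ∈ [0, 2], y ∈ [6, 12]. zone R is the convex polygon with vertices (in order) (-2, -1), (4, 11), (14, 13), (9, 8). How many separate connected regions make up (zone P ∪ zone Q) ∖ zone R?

2

(zone P ∪ zone Q) ∖ zone R splits into 2 disjoint pieces (area 6.4888, area 33.15).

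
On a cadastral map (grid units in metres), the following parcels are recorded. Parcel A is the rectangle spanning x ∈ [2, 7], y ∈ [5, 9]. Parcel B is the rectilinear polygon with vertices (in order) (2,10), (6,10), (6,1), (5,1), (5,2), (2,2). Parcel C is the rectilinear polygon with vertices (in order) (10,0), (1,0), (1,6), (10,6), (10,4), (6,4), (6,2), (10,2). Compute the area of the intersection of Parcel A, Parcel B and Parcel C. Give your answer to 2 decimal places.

4.00

The intersection is the polygon with vertices (6,5), (2,5), (2,6), (6,6).
By the shoelace formula its area is 4.00.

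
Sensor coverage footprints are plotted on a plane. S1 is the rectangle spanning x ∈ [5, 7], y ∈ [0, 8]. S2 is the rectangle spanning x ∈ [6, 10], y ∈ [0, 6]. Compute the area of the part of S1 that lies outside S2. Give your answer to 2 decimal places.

10.00

|S1∩S2|: x∈[6,7], y∈[0,6] → 1·6 = 6.
|S1| = 16.
|S1 ∖ S2| = |S1| − |S1∩S2| = 16 − 6 = 10.00.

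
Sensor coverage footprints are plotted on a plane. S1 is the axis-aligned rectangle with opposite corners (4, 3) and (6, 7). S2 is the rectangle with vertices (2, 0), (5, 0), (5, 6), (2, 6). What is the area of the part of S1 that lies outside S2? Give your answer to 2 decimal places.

5.00

|S1∩S2|: x∈[4,5], y∈[3,6] → 1·3 = 3.
|S1| = 8.
|S1 ∖ S2| = |S1| − |S1∩S2| = 8 − 3 = 5.00.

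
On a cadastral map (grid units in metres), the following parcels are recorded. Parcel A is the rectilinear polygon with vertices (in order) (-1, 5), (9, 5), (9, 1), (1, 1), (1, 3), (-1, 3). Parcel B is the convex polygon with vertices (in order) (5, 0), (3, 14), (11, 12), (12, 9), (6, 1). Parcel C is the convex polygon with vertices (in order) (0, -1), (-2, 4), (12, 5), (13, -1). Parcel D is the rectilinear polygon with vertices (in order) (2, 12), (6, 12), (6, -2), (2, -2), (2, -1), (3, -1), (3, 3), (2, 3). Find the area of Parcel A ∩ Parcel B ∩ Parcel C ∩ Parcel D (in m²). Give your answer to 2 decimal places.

The intersection is the polygon with vertices (4.857,1), (4.364,4.455), (6,4.571), (6,1).
By the shoelace formula its area is 4.90.

4.90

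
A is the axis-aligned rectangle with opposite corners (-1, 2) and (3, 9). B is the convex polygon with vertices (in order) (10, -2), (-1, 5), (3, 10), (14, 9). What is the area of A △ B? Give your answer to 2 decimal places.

|A| = 28, |B| = 104, |A∩B| = 14.6909.
|A △ B| = |A| + |B| − 2·|A∩B| = 28 + 104 − 29.3818 = 102.62.

102.62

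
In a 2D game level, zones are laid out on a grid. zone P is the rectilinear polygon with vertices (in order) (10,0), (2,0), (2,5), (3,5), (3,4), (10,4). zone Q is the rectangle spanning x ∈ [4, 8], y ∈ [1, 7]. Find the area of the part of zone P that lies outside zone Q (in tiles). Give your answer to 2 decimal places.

21.00

|zone P| = 33, |zone P∩zone Q| = 12.
|zone P ∖ zone Q| = |zone P| − |zone P∩zone Q| = 33 − 12 = 21.00.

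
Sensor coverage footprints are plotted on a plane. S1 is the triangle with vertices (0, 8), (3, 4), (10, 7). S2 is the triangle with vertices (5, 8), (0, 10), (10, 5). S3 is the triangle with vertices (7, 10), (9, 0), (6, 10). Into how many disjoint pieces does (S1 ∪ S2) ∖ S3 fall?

(S1 ∪ S2) ∖ S3 splits into 2 disjoint pieces (area 17.68, area 1.6401).

2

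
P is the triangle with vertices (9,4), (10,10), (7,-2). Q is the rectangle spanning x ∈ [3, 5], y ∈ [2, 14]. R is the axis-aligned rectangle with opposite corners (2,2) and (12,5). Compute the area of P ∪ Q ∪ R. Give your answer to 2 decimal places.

By inclusion–exclusion:
Individual areas: |P| = 3, |Q| = 24, |R| = 30.
|P∩Q| = 0.
|P∩R| = 1.2917.
|Q∩R|: x∈[3,5], y∈[2,5] → 2·3 = 6.
|P∩Q∩R| = 0.
|P ∪ Q ∪ R| = 57 − 7.2917 + 0 = 49.71.

49.71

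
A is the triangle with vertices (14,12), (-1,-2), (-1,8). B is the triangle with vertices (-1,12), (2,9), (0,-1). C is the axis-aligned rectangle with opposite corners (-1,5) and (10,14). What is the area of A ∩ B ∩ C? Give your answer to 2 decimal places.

The intersection is the polygon with vertices (1.2,5), (-0.462,5), (-0.699,8.08), (1.958,8.789).
By the shoelace formula its area is 7.32.

7.32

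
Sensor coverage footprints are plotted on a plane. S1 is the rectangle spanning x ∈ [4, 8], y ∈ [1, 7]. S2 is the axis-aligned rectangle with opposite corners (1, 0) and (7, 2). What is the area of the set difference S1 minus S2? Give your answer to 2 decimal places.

21.00

|S1∩S2|: x∈[4,7], y∈[1,2] → 3·1 = 3.
|S1| = 24.
|S1 ∖ S2| = |S1| − |S1∩S2| = 24 − 3 = 21.00.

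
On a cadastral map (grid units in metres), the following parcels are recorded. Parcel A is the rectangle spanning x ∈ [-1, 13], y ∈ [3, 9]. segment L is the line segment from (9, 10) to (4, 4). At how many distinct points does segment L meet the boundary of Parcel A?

The segment meets the boundary at (8.167,9).

1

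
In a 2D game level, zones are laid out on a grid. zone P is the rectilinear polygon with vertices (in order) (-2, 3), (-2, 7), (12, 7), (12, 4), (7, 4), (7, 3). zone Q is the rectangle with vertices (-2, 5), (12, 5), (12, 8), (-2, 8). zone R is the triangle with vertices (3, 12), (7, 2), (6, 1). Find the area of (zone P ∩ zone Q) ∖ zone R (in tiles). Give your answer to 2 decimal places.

26.47

|zone P ∩ zone Q| = 28.
|(zone P ∩ zone Q) ∩ zone R| = 1.5273.
|(zone P ∩ zone Q) ∖ zone R| = 28 − 1.5273 = 26.47.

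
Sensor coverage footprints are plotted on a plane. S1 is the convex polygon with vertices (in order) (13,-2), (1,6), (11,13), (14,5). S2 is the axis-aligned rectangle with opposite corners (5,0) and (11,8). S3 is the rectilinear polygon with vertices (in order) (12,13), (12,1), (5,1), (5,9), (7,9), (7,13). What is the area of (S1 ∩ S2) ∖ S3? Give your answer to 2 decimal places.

|S1 ∩ S2| = 39.6667.
|(S1 ∩ S2) ∩ S3| = 37.9167.
|(S1 ∩ S2) ∖ S3| = 39.6667 − 37.9167 = 1.75.

1.75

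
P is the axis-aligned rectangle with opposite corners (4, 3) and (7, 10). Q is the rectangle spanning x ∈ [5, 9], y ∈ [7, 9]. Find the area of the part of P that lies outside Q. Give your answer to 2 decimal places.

17.00

|P∩Q|: x∈[5,7], y∈[7,9] → 2·2 = 4.
|P| = 21.
|P ∖ Q| = |P| − |P∩Q| = 21 − 4 = 17.00.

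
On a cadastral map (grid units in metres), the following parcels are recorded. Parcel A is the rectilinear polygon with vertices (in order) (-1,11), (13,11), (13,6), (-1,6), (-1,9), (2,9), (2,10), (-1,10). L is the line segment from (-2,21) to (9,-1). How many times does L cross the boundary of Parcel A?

The segment meets the boundary at (5.5,6), (3,11).

2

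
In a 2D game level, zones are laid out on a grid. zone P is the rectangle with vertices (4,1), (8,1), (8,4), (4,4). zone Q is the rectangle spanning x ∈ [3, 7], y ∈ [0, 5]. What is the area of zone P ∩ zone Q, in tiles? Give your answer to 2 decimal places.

|zone P∩zone Q|: x∈[4,7], y∈[1,4] → 3·3 = 9.

9.00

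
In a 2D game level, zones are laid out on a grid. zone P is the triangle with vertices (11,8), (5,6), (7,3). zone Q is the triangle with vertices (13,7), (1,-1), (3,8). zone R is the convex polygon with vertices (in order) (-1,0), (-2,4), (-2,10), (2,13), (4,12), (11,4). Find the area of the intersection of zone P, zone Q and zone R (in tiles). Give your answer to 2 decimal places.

8.92

The intersection is the polygon with vertices (8.29,7.097), (9.328,5.91), (7,3), (5,6).
By the shoelace formula its area is 8.92.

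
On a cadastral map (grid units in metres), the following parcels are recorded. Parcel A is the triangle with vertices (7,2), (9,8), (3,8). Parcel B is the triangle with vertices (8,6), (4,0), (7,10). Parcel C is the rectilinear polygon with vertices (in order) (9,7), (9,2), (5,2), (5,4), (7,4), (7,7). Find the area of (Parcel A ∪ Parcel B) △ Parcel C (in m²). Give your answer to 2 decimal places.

|Parcel A ∪ Parcel B| = 21.771.
|(Parcel A ∪ Parcel B) ∩ Parcel C| = 7.0583.
|(Parcel A ∪ Parcel B) △ Parcel C| = 21.771 + 14 − 14.1167 = 21.65.

21.65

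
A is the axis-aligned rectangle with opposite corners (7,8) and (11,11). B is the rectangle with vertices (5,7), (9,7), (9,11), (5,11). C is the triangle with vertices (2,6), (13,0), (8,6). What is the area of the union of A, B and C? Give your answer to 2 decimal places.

40.00

By inclusion–exclusion:
Individual areas: |A| = 12, |B| = 16, |C| = 18.
|A∩B|: x∈[7,9], y∈[8,11] → 2·3 = 6.
|A∩C| = 0.
|B∩C| = 0.
|A∩B∩C| = 0.
|A ∪ B ∪ C| = 46 − 6 + 0 = 40.00.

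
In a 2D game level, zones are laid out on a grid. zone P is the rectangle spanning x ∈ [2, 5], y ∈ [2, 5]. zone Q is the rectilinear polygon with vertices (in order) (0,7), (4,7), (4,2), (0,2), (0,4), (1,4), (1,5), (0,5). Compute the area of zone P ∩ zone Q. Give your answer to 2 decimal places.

6.00

The intersection is the polygon with vertices (2,5), (4,5), (4,2), (2,2).
By the shoelace formula its area is 6.00.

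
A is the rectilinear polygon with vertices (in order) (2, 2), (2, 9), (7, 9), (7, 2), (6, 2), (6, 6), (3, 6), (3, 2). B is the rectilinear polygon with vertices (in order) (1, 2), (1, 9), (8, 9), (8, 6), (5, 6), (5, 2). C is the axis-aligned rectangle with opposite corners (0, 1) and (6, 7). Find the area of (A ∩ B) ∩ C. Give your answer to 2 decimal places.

The region (A ∩ B) ∩ C is the polygon with vertices (5,6), (3,6), (3,2), (2,2), (2,7), (6,7), (6,6).
By the shoelace formula its area is 8.00.

8.00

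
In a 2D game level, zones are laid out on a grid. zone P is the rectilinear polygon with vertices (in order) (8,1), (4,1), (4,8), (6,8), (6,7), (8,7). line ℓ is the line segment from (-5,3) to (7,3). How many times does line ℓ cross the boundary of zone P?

The segment meets the boundary at (4,3).

1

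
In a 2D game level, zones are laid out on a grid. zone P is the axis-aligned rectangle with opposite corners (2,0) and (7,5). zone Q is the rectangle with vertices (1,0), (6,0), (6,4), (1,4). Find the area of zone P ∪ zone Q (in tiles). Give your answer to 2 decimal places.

29.00

By inclusion–exclusion:
Individual areas: |zone P| = 25, |zone Q| = 20.
|zone P∩zone Q|: x∈[2,6], y∈[0,4] → 4·4 = 16.
|zone P ∪ zone Q| = 45 − 16 = 29.00.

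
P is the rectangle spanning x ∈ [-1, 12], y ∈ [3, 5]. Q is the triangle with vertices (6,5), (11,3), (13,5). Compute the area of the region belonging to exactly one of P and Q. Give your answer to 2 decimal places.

|P| = 26, |Q| = 7, |P∩Q| = 6.5.
|P △ Q| = |P| + |Q| − 2·|P∩Q| = 26 + 7 − 13 = 20.00.

20.00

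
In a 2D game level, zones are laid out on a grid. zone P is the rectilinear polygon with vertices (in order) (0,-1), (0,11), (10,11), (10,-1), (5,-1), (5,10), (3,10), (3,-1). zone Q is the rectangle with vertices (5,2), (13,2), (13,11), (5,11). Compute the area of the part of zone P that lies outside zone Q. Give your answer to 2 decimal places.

53.00

|zone P| = 98, |zone P∩zone Q| = 45.
|zone P ∖ zone Q| = |zone P| − |zone P∩zone Q| = 98 − 45 = 53.00.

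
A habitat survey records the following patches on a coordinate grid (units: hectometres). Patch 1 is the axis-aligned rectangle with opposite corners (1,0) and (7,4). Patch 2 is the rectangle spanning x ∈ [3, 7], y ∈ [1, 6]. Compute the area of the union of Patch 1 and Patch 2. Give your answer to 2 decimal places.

32.00

By inclusion–exclusion:
Individual areas: |Patch 1| = 24, |Patch 2| = 20.
|Patch 1∩Patch 2|: x∈[3,7], y∈[1,4] → 4·3 = 12.
|Patch 1 ∪ Patch 2| = 44 − 12 = 32.00.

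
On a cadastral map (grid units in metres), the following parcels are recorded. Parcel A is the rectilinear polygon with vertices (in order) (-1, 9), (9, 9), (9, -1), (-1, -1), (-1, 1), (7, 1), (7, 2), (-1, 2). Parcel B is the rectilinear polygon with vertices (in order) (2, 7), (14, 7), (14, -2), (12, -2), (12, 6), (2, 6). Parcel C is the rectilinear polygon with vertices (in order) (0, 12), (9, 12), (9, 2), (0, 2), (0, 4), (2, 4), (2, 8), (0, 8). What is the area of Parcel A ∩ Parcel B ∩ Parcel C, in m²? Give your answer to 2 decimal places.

7.00

The intersection is the polygon with vertices (2,6), (2,7), (9,7), (9,6).
By the shoelace formula its area is 7.00.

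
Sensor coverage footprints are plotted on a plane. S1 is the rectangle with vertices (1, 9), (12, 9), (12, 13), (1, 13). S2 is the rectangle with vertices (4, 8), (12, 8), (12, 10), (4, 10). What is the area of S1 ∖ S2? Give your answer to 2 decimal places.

36.00

|S1∩S2|: x∈[4,12], y∈[9,10] → 8·1 = 8.
|S1| = 44.
|S1 ∖ S2| = |S1| − |S1∩S2| = 44 − 8 = 36.00.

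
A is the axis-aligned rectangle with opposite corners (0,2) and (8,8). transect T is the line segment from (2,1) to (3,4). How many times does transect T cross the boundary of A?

1

The segment meets the boundary at (2.333,2).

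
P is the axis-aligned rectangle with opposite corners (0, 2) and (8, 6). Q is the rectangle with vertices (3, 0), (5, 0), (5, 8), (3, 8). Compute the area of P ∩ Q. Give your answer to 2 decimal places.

|P∩Q|: x∈[3,5], y∈[2,6] → 2·4 = 8.

8.00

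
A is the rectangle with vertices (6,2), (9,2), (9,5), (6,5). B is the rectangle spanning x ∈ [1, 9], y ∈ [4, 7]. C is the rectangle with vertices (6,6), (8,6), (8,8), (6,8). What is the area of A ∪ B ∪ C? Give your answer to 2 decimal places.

By inclusion–exclusion:
Individual areas: |A| = 9, |B| = 24, |C| = 4.
|A∩B|: x∈[6,9], y∈[4,5] → 3·1 = 3.
|A∩C| = 0 (no overlap).
|B∩C|: x∈[6,8], y∈[6,7] → 2·1 = 2.
|A∩B∩C| = 0.
|A ∪ B ∪ C| = 37 − 5 + 0 = 32.00.

32.00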